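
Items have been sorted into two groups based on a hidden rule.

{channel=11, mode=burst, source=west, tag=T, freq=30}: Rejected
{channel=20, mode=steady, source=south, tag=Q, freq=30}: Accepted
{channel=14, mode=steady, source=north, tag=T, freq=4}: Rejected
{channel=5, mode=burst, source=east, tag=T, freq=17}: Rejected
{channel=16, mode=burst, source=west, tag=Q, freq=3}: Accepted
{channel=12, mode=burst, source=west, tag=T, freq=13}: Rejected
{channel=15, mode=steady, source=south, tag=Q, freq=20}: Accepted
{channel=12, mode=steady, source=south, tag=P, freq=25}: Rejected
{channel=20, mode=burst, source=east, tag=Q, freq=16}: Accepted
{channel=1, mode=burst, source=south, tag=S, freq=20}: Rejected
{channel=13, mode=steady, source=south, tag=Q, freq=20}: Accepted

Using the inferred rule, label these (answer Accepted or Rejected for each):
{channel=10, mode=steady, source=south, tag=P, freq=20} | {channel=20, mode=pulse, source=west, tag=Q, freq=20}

The common property of the 'Accepted' items is: tag is Q. No 'Rejected' item has it.
{channel=10, mode=steady, source=south, tag=P, freq=20}: Rejected (tag is P). {channel=20, mode=pulse, source=west, tag=Q, freq=20}: Accepted (tag is Q).

Rejected, Accepted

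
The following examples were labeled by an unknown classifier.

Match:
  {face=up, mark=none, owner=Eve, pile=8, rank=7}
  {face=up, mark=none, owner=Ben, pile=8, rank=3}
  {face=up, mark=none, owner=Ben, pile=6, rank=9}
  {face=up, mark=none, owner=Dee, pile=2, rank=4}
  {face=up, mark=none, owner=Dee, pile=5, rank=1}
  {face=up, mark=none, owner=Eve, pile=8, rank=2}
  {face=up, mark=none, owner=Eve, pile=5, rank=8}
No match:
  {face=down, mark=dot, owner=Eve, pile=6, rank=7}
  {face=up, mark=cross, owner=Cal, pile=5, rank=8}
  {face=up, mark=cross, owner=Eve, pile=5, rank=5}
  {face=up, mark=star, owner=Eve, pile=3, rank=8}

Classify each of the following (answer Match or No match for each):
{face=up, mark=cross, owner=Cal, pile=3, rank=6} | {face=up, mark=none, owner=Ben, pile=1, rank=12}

No match, Match

The classifier is using: mark is none.
{face=up, mark=cross, owner=Cal, pile=3, rank=6} — mark is cross, hence No match.
{face=up, mark=none, owner=Ben, pile=1, rank=12} — mark is none, hence Match.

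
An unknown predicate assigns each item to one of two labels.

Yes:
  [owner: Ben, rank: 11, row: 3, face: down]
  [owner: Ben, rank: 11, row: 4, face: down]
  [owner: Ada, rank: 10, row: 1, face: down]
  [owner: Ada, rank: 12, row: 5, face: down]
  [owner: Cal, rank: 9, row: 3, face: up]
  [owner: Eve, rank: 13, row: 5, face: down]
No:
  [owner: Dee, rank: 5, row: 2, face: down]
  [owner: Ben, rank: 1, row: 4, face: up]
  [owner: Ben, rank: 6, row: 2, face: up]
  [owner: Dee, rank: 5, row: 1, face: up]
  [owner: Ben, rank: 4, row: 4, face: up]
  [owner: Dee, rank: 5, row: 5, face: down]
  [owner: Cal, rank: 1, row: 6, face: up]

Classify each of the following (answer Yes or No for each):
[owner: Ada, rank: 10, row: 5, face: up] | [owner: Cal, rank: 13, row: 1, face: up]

Yes, Yes

The classifier is using: rank ≥ 9.
[owner: Ada, rank: 10, row: 5, face: up]: rank = 10, matches → Yes.
[owner: Cal, rank: 13, row: 1, face: up]: rank = 13, matches → Yes.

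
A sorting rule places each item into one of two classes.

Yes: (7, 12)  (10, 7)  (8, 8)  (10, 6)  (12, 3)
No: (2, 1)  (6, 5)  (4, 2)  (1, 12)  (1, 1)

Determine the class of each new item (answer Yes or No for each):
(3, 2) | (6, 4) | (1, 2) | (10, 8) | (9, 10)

No, No, No, Yes, Yes

All 'Yes' examples share one property — sum ≥ 15 — and every 'No' example lacks it.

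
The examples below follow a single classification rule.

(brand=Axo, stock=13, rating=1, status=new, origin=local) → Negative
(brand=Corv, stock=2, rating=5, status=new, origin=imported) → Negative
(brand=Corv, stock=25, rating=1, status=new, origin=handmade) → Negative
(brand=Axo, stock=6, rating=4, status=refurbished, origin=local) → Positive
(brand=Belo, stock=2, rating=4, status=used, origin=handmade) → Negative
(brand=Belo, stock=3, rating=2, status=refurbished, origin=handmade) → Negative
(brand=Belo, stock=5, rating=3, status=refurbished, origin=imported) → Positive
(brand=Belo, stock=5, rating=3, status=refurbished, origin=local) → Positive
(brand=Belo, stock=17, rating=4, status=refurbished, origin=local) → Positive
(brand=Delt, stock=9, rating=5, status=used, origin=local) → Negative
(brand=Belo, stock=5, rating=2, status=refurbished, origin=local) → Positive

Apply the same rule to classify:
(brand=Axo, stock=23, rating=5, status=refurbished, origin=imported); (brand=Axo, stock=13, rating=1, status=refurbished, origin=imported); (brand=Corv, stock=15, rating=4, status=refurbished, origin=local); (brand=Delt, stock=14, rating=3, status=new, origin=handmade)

The simplest hypothesis consistent with all the labels is: status is refurbished AND stock ≥ 5.
(brand=Axo, stock=23, rating=5, status=refurbished, origin=imported): Positive (status is refurbished, stock = 23). (brand=Axo, stock=13, rating=1, status=refurbished, origin=imported): Positive (status is refurbished, stock = 13). (brand=Corv, stock=15, rating=4, status=refurbished, origin=local): Positive (status is refurbished, stock = 15). (brand=Delt, stock=14, rating=3, status=new, origin=handmade): Negative (status is new, stock = 14).

Positive, Positive, Positive, Negative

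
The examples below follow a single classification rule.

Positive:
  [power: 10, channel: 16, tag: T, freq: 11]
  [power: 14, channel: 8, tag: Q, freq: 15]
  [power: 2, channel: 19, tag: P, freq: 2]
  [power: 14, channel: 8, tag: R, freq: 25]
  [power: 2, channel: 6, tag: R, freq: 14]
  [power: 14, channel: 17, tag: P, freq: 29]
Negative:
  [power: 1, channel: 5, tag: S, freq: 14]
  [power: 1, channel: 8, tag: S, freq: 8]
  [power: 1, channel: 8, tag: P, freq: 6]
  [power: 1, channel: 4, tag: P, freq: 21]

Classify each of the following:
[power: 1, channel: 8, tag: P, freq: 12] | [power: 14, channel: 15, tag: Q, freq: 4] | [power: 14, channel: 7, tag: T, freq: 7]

Negative, Positive, Positive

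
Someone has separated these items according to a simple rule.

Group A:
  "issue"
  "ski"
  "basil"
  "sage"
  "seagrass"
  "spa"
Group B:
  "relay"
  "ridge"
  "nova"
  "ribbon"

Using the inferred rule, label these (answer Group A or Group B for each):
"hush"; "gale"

Group A, Group B

A rule that fits every label: contains 's' — true of each 'Group A' example, false of each 'Group B' one.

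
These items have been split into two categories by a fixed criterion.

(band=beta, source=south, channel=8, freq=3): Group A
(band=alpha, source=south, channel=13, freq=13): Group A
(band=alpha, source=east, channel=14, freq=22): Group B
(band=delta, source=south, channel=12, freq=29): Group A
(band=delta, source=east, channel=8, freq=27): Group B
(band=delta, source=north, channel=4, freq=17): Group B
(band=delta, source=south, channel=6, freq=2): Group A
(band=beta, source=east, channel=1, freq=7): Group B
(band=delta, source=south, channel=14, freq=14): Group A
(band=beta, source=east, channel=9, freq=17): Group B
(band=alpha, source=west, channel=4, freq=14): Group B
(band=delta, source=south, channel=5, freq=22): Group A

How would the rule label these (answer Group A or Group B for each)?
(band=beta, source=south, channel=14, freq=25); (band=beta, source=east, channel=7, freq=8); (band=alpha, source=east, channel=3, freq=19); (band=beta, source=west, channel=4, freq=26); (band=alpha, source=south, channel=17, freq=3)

One predicate separates the groups cleanly: source is south.

Group A, Group B, Group B, Group B, Group A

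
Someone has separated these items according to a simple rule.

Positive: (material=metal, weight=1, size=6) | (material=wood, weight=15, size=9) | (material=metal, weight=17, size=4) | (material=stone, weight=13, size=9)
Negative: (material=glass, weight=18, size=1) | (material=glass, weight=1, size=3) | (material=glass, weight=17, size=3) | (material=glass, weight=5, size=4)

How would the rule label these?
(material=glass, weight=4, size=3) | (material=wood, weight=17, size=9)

Negative, Positive

Comparing the two groups points to one rule — material is not glass.
(material=glass, weight=4, size=3) — material is glass, hence Negative. (material=wood, weight=17, size=9) — material is wood, hence Positive.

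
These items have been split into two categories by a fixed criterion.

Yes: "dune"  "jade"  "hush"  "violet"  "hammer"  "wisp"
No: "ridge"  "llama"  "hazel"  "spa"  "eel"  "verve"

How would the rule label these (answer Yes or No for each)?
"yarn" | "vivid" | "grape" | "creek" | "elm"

Looking at the examples, the only property every 'Yes' case has and every 'No' case lacks is: even length.

Yes, No, No, No, No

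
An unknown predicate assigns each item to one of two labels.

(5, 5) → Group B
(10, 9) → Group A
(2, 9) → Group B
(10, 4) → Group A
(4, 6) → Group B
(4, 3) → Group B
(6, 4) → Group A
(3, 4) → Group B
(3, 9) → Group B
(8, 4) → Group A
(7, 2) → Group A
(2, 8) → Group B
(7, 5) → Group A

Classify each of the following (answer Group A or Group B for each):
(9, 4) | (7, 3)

Group A, Group A

A rule that fits every label: first ≥ 6 — true of each 'Group A' example, false of each 'Group B' one.
(9, 4): Group A (first 9).
(7, 3): Group A (first 7).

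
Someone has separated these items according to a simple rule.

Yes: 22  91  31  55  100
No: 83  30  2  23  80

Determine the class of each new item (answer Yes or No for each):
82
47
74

Yes, No, No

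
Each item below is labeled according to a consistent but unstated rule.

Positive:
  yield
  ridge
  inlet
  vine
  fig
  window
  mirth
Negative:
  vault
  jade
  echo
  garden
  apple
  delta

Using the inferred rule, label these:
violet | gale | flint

Positive, Negative, Positive

The distinguishing property — contains 'i' — holds for all the 'Positive' cases and none of the 'Negative' cases.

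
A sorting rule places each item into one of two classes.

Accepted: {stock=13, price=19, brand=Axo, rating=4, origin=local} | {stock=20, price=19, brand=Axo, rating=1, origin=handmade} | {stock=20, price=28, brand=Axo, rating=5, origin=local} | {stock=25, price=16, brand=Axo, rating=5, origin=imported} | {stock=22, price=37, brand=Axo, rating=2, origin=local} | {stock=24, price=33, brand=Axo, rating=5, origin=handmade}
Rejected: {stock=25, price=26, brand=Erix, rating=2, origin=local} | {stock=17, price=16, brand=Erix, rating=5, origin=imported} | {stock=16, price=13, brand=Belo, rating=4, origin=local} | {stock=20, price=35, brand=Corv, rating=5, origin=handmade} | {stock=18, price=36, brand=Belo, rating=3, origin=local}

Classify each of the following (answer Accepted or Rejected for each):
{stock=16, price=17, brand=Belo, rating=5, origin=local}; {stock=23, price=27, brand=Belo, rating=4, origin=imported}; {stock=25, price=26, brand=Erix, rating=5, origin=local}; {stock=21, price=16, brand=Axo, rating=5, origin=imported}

The classifier is using: brand is Axo.
Rejected: {stock=16, price=17, brand=Belo, rating=5, origin=local}, since brand is Belo.
Rejected: {stock=23, price=27, brand=Belo, rating=4, origin=imported}, since brand is Belo.
Rejected: {stock=25, price=26, brand=Erix, rating=5, origin=local}, since brand is Erix.
Accepted: {stock=21, price=16, brand=Axo, rating=5, origin=imported}, since brand is Axo.

Rejected, Rejected, Rejected, Accepted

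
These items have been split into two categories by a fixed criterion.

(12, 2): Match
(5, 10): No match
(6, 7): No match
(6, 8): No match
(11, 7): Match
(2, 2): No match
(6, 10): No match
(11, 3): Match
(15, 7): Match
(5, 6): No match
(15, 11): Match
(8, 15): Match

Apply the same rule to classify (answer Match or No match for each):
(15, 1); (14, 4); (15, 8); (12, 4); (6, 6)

The distinguishing property — first ≥ 7 — holds for all the 'Match' cases and none of the 'No match' cases.
(15, 1): Match (first 15).
(14, 4): Match (first 14).
(15, 8): Match (first 15).
(12, 4): Match (first 12).
(6, 6): No match (first 6).

Match, Match, Match, Match, No match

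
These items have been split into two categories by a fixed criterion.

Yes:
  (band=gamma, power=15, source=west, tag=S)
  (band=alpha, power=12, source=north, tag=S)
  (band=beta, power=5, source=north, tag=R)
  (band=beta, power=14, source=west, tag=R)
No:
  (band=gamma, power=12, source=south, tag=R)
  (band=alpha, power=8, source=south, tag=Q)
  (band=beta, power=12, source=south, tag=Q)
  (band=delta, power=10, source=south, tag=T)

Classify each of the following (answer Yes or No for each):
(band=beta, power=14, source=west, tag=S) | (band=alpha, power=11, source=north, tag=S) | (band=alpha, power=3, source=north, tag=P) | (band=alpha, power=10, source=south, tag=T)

Every 'Yes' example satisfies: source is not south. None of the 'No' examples do.
(band=beta, power=14, source=west, tag=S) → source is west → Yes.
(band=alpha, power=11, source=north, tag=S) → source is north → Yes.
(band=alpha, power=3, source=north, tag=P) → source is north → Yes.
(band=alpha, power=10, source=south, tag=T) → source is south → No.

Yes, Yes, Yes, No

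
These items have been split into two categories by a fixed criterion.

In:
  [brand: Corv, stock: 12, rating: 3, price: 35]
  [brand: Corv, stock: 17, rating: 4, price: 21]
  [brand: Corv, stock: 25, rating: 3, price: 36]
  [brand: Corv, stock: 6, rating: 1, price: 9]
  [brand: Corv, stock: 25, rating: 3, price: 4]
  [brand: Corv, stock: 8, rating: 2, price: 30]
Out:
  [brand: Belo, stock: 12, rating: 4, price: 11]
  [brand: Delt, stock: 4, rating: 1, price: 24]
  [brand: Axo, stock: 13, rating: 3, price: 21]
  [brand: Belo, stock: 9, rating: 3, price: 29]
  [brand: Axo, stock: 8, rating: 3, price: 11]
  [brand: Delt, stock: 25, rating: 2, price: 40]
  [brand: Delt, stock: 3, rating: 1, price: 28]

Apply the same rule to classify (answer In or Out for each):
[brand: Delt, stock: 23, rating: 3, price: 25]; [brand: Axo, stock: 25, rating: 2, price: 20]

The simplest hypothesis consistent with all the labels is: brand is Corv.
[brand: Delt, stock: 23, rating: 3, price: 25]: Out (brand is Delt). [brand: Axo, stock: 25, rating: 2, price: 20]: Out (brand is Axo).

Out, Out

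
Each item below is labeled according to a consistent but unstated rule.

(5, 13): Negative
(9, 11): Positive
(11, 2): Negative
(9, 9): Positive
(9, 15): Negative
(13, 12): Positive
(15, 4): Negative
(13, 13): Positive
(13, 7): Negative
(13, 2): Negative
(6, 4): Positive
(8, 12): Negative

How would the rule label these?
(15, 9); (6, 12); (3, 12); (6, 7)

'Positive' ⟺ |first − second| ≤ 2.
(15, 9): |15−9| = 6 — lacks this property, so Negative.
(6, 12): |6−12| = 6 — lacks this property, so Negative.
(3, 12): |3−12| = 9 — lacks this property, so Negative.
(6, 7): |6−7| = 1 — has this property, so Positive.

Negative, Negative, Negative, Positive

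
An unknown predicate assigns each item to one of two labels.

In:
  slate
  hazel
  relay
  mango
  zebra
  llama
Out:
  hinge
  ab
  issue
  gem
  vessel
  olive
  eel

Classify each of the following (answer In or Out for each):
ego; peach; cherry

The distinguishing property — odd length AND contains 'a' — holds for all the 'In' cases and none of the 'Out' cases.
ego → length 3, no 'a' → Out.
peach → length 5, has 'a' → In.
cherry → length 6, no 'a' → Out.

Out, In, Out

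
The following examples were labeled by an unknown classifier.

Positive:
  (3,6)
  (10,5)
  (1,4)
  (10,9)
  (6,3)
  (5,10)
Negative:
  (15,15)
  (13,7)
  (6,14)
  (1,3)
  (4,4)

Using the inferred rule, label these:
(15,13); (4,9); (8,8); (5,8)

Negative, Positive, Negative, Positive

All 'Positive' examples share one property — sum is odd — and every 'Negative' example lacks it.
Negative: (15,13), since 15+13 = 28.
Positive: (4,9), since 4+9 = 13.
Negative: (8,8), since 8+8 = 16.
Positive: (5,8), since 5+8 = 13.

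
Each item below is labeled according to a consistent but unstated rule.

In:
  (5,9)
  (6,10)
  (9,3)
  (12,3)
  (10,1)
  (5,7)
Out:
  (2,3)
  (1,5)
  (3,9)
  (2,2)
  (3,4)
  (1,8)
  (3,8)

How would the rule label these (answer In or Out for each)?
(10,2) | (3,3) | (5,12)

The common property of the 'In' items is: first ≥ 4. No 'Out' item has it.
In: (10,2), since first 10. Out: (3,3), since first 3. In: (5,12), since first 5.

In, Out, In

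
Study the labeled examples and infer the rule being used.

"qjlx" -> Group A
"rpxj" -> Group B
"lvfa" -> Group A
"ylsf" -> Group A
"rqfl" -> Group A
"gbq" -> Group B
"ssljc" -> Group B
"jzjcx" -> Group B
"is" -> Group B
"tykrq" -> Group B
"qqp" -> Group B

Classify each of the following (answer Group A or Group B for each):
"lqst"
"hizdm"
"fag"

Group A, Group B, Group B

One predicate separates the groups cleanly: even length AND contains 'l'.
Group A: "lqst", since length 4, has 'l'. Group B: "hizdm", since length 5, no 'l'. Group B: "fag", since length 3, no 'l'.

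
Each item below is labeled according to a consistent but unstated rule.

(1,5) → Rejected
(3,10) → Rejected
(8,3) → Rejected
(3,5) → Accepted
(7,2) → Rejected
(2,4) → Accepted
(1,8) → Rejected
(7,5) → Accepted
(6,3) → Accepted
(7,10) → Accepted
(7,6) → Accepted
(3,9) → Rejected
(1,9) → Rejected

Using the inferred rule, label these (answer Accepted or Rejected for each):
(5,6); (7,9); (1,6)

Accepted, Accepted, Rejected

Every 'Accepted' example satisfies: |first − second| ≤ 3. None of the 'Rejected' examples do.
(5,6): Accepted (|5−6| = 1). (7,9): Accepted (|7−9| = 2). (1,6): Rejected (|1−6| = 5).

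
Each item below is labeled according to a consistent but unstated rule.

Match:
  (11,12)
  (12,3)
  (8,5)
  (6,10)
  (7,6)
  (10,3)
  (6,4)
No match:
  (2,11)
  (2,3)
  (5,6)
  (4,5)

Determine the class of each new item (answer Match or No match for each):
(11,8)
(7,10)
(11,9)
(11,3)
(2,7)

One predicate separates the groups cleanly: first ≥ 6.
Match: (11,8), since first 11. Match: (7,10), since first 7. Match: (11,9), since first 11. Match: (11,3), since first 11. No match: (2,7), since first 2.

Match, Match, Match, Match, No match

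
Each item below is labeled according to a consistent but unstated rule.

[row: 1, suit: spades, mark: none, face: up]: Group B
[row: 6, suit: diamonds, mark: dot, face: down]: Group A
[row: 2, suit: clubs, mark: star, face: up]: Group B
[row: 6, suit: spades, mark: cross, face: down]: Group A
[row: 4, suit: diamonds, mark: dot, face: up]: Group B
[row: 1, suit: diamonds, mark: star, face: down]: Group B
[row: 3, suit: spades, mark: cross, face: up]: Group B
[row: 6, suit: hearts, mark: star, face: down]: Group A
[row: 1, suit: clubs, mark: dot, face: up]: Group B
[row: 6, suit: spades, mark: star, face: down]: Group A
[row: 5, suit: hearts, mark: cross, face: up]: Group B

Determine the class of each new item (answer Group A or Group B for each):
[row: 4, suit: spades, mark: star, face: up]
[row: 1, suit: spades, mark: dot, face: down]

Checking candidate rules against both groups, what survives is: row = 6.
[row: 4, suit: spades, mark: star, face: up] → row = 4 → Group B. [row: 1, suit: spades, mark: dot, face: down] → row = 1 → Group B.

Group B, Group B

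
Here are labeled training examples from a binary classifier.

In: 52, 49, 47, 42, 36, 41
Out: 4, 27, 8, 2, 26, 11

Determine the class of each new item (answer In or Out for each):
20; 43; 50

The pattern is that an item is 'In' exactly when: at least 36.
20: 20 < 36 — doesn't qualify, so Out. 43: 43 ≥ 36 — satisfies this, so In. 50: 50 ≥ 36 — satisfies this, so In.

Out, In, In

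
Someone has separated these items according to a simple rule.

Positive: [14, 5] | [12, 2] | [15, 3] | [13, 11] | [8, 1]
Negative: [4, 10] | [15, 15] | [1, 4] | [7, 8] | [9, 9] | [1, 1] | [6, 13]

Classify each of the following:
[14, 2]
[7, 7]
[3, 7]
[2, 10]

The distinguishing property — first > second — holds for all the 'Positive' cases and none of the 'Negative' cases.
[14, 2] — 14 > 2, hence Positive.
[7, 7] — 7 = 7, hence Negative.
[3, 7] — 3 < 7, hence Negative.
[2, 10] — 2 < 10, hence Negative.

Positive, Negative, Negative, Negative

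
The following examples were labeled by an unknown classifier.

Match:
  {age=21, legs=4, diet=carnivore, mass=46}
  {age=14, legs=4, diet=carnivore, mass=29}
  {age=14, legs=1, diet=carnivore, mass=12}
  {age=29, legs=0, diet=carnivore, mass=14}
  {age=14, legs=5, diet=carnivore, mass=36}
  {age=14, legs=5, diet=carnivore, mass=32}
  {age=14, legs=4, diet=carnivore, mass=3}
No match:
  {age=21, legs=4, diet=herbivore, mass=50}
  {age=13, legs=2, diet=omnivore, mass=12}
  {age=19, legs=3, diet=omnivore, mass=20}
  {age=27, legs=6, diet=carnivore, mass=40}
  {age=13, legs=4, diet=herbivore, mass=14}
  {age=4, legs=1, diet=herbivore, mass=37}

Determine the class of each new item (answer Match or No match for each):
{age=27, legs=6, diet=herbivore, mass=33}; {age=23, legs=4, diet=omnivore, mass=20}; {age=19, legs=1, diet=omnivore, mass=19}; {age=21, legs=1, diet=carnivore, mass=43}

The classifier is using: diet is carnivore AND legs ≤ 5.
{age=27, legs=6, diet=herbivore, mass=33}: No match (diet is herbivore, legs = 6).
{age=23, legs=4, diet=omnivore, mass=20}: No match (diet is omnivore, legs = 4).
{age=19, legs=1, diet=omnivore, mass=19}: No match (diet is omnivore, legs = 1).
{age=21, legs=1, diet=carnivore, mass=43}: Match (diet is carnivore, legs = 1).

No match, No match, No match, Match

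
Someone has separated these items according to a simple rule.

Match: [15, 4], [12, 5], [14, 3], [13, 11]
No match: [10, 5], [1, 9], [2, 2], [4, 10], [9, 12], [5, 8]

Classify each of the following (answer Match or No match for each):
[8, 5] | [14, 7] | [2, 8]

No match, Match, No match

The pattern is that an item is 'Match' exactly when: first ≥ 11.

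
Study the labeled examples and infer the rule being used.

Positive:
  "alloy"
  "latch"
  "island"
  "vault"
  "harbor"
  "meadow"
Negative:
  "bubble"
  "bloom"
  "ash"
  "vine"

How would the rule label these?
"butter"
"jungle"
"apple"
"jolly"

The pattern is that an item is 'Positive' exactly when: length ≥ 4 AND contains 'a'.
"butter": Negative (length 6, no 'a'). "jungle": Negative (length 6, no 'a'). "apple": Positive (length 5, has 'a'). "jolly": Negative (length 5, no 'a').

Negative, Negative, Positive, Negative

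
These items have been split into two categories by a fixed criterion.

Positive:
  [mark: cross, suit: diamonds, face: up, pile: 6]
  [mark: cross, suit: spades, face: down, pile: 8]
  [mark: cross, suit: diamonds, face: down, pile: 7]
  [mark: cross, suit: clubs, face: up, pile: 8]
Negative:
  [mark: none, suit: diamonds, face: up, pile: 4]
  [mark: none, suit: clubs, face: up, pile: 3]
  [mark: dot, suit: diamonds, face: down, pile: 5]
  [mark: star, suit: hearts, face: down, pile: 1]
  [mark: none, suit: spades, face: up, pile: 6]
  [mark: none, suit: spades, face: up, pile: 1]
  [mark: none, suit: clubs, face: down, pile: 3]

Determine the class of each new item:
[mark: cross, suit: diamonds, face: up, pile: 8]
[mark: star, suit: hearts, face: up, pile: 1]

Looking at the examples, the only property every 'Positive' case has and every 'Negative' case lacks is: mark is cross.
[mark: cross, suit: diamonds, face: up, pile: 8]: Positive (mark is cross).
[mark: star, suit: hearts, face: up, pile: 1]: Negative (mark is star).

Positive, Negative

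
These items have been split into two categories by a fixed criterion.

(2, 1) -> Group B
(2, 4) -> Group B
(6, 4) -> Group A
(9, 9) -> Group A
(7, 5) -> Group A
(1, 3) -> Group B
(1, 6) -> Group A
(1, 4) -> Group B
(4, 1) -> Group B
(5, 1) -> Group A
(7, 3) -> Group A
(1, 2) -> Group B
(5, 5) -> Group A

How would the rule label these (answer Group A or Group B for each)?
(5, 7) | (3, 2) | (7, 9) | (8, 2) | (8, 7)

'Group A' ⟺ max ≥ 5.

Group A, Group B, Group A, Group A, Group A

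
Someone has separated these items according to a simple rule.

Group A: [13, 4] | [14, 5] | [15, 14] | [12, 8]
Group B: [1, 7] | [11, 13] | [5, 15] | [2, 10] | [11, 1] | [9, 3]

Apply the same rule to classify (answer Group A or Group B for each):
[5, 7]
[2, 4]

Group B, Group B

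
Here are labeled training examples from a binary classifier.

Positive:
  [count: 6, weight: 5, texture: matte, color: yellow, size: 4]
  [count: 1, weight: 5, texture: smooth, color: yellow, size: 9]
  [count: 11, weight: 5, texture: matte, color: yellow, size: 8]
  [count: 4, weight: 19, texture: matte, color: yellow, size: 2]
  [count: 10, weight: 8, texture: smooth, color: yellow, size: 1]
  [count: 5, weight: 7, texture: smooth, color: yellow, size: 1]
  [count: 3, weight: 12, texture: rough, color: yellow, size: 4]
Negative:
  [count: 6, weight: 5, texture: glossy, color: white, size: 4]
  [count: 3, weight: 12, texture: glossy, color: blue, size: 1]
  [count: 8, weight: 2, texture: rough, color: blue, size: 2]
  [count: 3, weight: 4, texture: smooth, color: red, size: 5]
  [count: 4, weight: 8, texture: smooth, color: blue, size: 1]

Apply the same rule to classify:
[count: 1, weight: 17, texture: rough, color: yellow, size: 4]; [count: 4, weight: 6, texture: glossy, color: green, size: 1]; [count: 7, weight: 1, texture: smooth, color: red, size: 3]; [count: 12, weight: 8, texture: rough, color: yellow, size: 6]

Positive, Negative, Negative, Positive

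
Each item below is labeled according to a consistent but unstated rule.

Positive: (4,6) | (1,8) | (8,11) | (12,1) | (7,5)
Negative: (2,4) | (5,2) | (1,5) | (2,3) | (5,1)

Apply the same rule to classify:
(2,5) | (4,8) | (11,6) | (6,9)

Negative, Positive, Positive, Positive

The common property of the 'Positive' items is: sum ≥ 9. No 'Negative' item has it.
(2,5) — 2+5 = 7, hence Negative.
(4,8) — 4+8 = 12, hence Positive.
(11,6) — 11+6 = 17, hence Positive.
(6,9) — 6+9 = 15, hence Positive.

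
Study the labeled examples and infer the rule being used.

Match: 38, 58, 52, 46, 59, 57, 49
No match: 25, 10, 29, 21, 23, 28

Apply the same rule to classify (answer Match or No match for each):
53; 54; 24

The classifier is using: at least 38.
53: Match (53 ≥ 38).
54: Match (54 ≥ 38).
24: No match (24 < 38).

Match, Match, No match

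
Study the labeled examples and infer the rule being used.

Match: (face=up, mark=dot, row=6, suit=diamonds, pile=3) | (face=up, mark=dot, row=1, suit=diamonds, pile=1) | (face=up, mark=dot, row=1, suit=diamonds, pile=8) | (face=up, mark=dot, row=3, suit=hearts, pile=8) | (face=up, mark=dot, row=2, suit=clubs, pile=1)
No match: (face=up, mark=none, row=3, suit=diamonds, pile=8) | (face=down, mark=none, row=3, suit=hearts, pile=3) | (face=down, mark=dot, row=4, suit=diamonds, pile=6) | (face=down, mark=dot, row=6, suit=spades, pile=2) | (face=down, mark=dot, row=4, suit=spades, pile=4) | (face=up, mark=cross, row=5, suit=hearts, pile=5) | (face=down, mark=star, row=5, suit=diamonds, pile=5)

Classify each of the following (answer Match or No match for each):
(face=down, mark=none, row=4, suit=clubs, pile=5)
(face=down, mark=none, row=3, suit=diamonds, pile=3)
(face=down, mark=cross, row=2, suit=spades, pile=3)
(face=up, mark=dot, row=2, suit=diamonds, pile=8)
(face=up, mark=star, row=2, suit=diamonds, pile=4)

No match, No match, No match, Match, No match

The rule appears to be: face is up AND mark is dot.
(face=down, mark=none, row=4, suit=clubs, pile=5): face is down, mark is none, fails this test → No match.
(face=down, mark=none, row=3, suit=diamonds, pile=3): face is down, mark is none, fails this test → No match.
(face=down, mark=cross, row=2, suit=spades, pile=3): face is down, mark is cross, fails this test → No match.
(face=up, mark=dot, row=2, suit=diamonds, pile=8): face is up, mark is dot, matches → Match.
(face=up, mark=star, row=2, suit=diamonds, pile=4): face is up, mark is star, fails this test → No match.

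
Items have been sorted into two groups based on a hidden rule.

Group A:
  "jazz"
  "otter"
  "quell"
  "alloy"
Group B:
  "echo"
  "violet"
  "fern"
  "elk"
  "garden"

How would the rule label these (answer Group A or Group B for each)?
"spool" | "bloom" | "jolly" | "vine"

Group A, Group A, Group A, Group B

The pattern is that an item is 'Group A' exactly when: has a double letter.
Group A: "spool", since 'oo' doubled. Group A: "bloom", since 'oo' doubled. Group A: "jolly", since 'll' doubled. Group B: "vine", since no doubled letter.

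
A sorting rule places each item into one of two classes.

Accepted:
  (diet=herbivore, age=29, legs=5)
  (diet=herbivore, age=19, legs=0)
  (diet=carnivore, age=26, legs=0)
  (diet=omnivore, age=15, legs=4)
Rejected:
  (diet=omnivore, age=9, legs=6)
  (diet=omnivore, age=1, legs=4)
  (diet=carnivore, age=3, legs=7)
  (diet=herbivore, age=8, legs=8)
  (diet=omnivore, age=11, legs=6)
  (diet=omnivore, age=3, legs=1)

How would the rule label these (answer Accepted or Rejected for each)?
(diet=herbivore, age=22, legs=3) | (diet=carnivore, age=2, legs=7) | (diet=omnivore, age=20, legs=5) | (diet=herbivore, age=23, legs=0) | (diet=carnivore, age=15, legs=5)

Rule: age ≥ 15. This holds for each 'Accepted' example and fails for each 'Rejected' one.
(diet=herbivore, age=22, legs=3): age = 22 — fits, so Accepted. (diet=carnivore, age=2, legs=7): age = 2 — fails the rule, so Rejected. (diet=omnivore, age=20, legs=5): age = 20 — fits, so Accepted. (diet=herbivore, age=23, legs=0): age = 23 — fits, so Accepted. (diet=carnivore, age=15, legs=5): age = 15 — fits, so Accepted.

Accepted, Rejected, Accepted, Accepted, Accepted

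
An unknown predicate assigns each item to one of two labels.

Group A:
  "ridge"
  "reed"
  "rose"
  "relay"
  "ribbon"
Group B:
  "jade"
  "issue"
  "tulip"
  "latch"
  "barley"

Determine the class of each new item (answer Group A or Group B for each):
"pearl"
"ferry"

Rule: starts with 'r'. This holds for each 'Group A' example and fails for each 'Group B' one.
"pearl": starts with 'p', fails this test → Group B.
"ferry": starts with 'f', fails this test → Group B.

Group B, Group B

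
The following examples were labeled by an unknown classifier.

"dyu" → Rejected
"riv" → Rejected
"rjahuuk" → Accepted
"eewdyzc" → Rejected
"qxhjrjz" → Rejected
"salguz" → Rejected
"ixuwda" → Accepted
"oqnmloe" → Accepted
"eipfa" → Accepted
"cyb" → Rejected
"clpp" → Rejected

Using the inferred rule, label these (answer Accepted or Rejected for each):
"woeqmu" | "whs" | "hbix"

Accepted, Rejected, Rejected

All 'Accepted' examples share one property — has ≥ 3 vowels — and every 'Rejected' example lacks it.
"woeqmu": Accepted (3 vowels). "whs": Rejected (0 vowels). "hbix": Rejected (1 vowel).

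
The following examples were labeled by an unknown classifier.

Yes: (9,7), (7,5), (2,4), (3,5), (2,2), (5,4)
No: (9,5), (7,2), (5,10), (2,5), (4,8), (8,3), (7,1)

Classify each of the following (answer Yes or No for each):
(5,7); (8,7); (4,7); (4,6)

'Yes' ⟺ |first − second| ≤ 2.
(5,7): |5−7| = 2 — qualifies, so Yes. (8,7): |8−7| = 1 — qualifies, so Yes. (4,7): |4−7| = 3 — does not satisfy this, so No. (4,6): |4−6| = 2 — qualifies, so Yes.

Yes, Yes, No, Yes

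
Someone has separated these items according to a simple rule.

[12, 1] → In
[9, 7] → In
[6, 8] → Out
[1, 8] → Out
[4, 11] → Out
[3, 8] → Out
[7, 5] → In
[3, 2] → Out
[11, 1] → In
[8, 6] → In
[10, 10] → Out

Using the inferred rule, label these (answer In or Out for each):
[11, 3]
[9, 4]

Every 'In' example satisfies: first > second AND sum ≥ 9. None of the 'Out' examples do.
In: [11, 3], since 11 > 3, 11+3 = 14.
In: [9, 4], since 9 > 4, 9+4 = 13.

In, In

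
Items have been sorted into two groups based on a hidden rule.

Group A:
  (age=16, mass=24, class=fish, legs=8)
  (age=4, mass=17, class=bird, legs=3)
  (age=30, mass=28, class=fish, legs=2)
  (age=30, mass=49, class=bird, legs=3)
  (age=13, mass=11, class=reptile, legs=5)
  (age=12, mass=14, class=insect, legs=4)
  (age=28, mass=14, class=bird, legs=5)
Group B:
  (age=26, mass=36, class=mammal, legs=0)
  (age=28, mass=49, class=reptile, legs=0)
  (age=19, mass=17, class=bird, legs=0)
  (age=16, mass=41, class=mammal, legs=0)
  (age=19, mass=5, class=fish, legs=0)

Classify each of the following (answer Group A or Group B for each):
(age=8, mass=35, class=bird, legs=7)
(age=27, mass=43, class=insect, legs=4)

The pattern is that an item is 'Group A' exactly when: legs ≥ 2.
Group A: (age=8, mass=35, class=bird, legs=7), since legs = 7.
Group A: (age=27, mass=43, class=insect, legs=4), since legs = 4.

Group A, Group A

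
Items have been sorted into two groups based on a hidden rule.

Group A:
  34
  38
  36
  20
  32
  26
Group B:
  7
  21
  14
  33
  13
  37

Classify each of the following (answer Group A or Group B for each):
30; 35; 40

A rule that fits every label: even AND at least 20 — true of each 'Group A' example, false of each 'Group B' one.
30: 30 is even, 30 ≥ 20 — fits, so Group A. 35: 35 is odd, 35 ≥ 20 — lacks this property, so Group B. 40: 40 is even, 40 ≥ 20 — fits, so Group A.

Group A, Group B, Group A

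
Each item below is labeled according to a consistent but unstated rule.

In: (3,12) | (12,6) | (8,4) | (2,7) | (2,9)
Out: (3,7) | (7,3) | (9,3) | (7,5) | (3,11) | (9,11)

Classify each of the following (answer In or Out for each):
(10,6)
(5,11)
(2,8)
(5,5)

In, Out, In, Out

All 'In' examples share one property — product is even — and every 'Out' example lacks it.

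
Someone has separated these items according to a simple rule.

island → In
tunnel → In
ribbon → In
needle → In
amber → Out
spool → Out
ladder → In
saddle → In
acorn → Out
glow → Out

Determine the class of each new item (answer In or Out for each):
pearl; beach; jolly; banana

Out, Out, Out, In

'In' ⟺ length 6.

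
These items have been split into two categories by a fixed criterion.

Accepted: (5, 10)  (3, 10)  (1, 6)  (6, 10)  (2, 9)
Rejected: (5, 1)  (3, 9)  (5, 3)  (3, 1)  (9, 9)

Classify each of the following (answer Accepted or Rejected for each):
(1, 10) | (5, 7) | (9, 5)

Accepted, Rejected, Rejected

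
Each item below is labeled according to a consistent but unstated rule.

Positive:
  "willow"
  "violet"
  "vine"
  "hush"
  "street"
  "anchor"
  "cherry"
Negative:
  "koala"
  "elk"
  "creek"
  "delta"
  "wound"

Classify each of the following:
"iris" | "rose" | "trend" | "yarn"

Positive, Positive, Negative, Positive

All 'Positive' examples share one property — even length — and every 'Negative' example lacks it.
"iris" — length 4, hence Positive. "rose" — length 4, hence Positive. "trend" — length 5, hence Negative. "yarn" — length 4, hence Positive.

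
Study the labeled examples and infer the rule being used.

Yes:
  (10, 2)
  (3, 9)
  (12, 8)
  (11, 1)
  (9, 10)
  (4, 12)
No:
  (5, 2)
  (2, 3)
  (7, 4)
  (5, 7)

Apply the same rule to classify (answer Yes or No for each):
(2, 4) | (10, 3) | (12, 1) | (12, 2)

No, Yes, Yes, Yes

A rule that fits every label: max ≥ 8 — true of each 'Yes' example, false of each 'No' one.
(2, 4) → max 4 → No.
(10, 3) → max 10 → Yes.
(12, 1) → max 12 → Yes.
(12, 2) → max 12 → Yes.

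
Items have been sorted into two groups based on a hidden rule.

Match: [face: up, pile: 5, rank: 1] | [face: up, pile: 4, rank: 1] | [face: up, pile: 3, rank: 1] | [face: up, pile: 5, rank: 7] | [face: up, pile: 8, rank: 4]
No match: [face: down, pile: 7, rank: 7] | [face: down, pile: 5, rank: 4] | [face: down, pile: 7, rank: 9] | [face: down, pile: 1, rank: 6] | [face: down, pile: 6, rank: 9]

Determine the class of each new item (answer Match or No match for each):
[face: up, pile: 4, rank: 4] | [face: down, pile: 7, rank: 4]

Match, No match

A rule that fits every label: face is up — true of each 'Match' example, false of each 'No match' one.
[face: up, pile: 4, rank: 4]: face is up — checks out, so Match.
[face: down, pile: 7, rank: 4]: face is down — doesn't qualify, so No match.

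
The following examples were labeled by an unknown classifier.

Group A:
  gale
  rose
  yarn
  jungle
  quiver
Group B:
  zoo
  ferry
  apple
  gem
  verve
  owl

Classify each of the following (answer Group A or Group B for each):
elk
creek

The rule appears to be: even length.
elk: length 3 — does not pass, so Group B. creek: length 5 — does not pass, so Group B.

Group B, Group B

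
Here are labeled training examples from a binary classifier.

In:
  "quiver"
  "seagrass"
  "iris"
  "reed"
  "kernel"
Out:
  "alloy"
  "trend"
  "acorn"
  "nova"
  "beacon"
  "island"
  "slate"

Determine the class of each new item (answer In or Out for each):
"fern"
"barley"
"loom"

The simplest hypothesis consistent with all the labels is: even length AND contains 'r'.

In, In, Out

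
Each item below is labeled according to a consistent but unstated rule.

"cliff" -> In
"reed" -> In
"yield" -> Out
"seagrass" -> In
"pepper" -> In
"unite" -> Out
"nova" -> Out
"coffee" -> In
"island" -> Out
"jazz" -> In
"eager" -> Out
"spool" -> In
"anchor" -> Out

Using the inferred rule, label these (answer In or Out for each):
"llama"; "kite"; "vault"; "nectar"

In, Out, Out, Out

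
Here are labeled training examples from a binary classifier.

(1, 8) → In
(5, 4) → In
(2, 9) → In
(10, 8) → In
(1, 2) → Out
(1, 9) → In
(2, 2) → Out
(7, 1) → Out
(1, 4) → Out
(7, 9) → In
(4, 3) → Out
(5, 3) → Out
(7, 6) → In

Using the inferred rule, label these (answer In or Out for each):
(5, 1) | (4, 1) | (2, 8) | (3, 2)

Out, Out, In, Out

The simplest hypothesis consistent with all the labels is: sum ≥ 9.
(5, 1) → 5+1 = 6 → Out.
(4, 1) → 4+1 = 5 → Out.
(2, 8) → 2+8 = 10 → In.
(3, 2) → 3+2 = 5 → Out.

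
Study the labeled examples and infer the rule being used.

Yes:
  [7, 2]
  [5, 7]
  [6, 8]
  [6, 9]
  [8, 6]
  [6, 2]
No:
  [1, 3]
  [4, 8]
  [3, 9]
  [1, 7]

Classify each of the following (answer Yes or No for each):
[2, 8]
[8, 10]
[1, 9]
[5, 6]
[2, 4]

A rule that fits every label: first ≥ 5 — true of each 'Yes' example, false of each 'No' one.
[2, 8] → first 2 → No.
[8, 10] → first 8 → Yes.
[1, 9] → first 1 → No.
[5, 6] → first 5 → Yes.
[2, 4] → first 2 → No.

No, Yes, No, Yes, No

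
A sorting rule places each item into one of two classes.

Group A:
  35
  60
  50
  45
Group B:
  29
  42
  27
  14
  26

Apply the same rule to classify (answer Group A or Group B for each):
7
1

Group B, Group B

Looking at the examples, the only property every 'Group A' case has and every 'Group B' case lacks is: multiple of 5.
Group B: 7, since 7 = 5·1 + 2.
Group B: 1, since 1 = 5·0 + 1.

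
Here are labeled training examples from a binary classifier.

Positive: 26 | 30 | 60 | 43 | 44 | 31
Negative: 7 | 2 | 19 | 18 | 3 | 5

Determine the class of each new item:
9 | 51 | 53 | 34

Negative, Positive, Positive, Positive

'Positive' ⟺ at least 26.
9: 9 < 26, does not pass → Negative. 51: 51 ≥ 26, has this property → Positive. 53: 53 ≥ 26, has this property → Positive. 34: 34 ≥ 26, has this property → Positive.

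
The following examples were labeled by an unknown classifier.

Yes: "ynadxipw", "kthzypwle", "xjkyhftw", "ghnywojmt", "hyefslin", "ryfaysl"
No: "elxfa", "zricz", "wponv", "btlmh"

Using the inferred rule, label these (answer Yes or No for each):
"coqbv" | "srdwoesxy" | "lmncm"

No, Yes, No

One predicate separates the groups cleanly: contains 'y'.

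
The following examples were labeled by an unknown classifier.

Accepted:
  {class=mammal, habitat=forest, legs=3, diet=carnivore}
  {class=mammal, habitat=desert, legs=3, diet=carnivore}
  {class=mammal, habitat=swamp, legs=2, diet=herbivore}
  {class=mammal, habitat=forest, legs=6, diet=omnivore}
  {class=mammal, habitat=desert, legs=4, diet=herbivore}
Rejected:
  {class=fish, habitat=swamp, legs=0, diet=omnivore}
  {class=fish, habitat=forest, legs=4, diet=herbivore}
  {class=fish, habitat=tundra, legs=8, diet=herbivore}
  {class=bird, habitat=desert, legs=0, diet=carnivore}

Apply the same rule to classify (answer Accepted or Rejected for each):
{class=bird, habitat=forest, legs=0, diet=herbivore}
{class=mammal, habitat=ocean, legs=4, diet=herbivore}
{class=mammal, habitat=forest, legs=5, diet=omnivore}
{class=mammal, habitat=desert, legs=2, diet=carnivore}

Rejected, Accepted, Accepted, Accepted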